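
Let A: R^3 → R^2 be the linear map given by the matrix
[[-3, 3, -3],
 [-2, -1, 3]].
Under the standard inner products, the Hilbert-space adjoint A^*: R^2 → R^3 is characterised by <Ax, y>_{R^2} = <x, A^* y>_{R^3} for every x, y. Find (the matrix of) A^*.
A^* = A^T =
[[-3, -2],
 [3, -1],
 [-3, 3]]

For real matrices with standard dot products, the defining identity <Ax, y> = <x, A^* y> gives (Ax)^T y = x^T (A^*) y, i.e. x^T A^T y = x^T (A^*) y. Since this holds for all x, y, we must have A^* = A^T. Therefore
A^* =
[[-3, -2],
 [3, -1],
 [-3, 3]].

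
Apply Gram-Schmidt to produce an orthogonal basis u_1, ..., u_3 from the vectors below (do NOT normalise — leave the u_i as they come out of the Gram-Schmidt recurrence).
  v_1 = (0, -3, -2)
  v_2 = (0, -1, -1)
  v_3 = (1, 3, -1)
Orthogonal basis:
  u_1 = (0, -3, -2)
  u_2 = (0, 2/13, -3/13)
  u_3 = (1, 0, 0)

Apply the Gram-Schmidt recurrence
  u_1 = v_1
  u_i = v_i − Σ_{j<i} ((v_i · u_j) / (u_j · u_j)) · u_j.

Step by step this gives:
  u_1 = (0, -3, -2)
  u_2 = (0, 2/13, -3/13)
  u_3 = (1, 0, 0)

Orthogonality check:
  u_2 · u_1 = 0 (should be 0)
  u_3 · u_1 = 0 (should be 0)
  u_3 · u_2 = 0 (should be 0)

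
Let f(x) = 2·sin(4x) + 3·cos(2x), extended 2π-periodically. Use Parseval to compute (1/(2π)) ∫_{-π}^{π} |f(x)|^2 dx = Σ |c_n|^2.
Σ |c_n|^2 = 13/2

Expand |f|^2 and use orthogonality of {sin(nx), cos(mx)} on [-π, π]:
  ∫_{-π}^{π} sin(nx)^2 dx = π, ∫ cos(mx)^2 dx = π, and cross terms integrate to 0.
So ∫_{-π}^{π} f(x)^2 dx = 2^2 · π + 3^2 · π = (4 + 9)π.
Divide by 2π: (4 + 9)/2 = 13/2.
By Parseval, this equals Σ |c_n|^2.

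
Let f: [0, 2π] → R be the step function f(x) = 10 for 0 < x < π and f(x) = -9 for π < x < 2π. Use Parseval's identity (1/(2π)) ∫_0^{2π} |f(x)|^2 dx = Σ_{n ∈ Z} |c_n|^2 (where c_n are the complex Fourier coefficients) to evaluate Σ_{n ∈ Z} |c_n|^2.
Σ |c_n|^2 = 181/2

Parseval equates the L^2 energy of f (normalised by 1/(2π)) with the ℓ^2 sum of its Fourier coefficients: (1/(2π)) ∫_0^{2π} |f|^2 = Σ |c_n|^2.
Compute the left side: (1/(2π)) [∫_0^π 10^2 dx + ∫_π^{2π} (-9)^2 dx] = (1/(2π)) · (100π + 81π) = (100 + 81)/2 = 181/2.
So Σ_{n ∈ Z} |c_n|^2 = 181/2.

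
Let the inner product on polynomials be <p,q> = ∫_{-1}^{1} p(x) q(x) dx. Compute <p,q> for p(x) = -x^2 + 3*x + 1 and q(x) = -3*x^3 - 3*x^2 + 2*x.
<p,q> = -2/5

Expand the product: p(x)·q(x) = 3*x^5 - 6*x^4 - 14*x^3 + 3*x^2 + 2*x.
∫_{-1}^{1} of each monomial x^k gives [2/(k+1) if k even, 0 if k odd]. Integrating term-by-term (or equivalently evaluating the antiderivative F(x) = x^6/2 - 6*x^5/5 - 7*x^4/2 + x^3 + x^2 at the endpoints):
  F(1) − F(−1) = -11/5 − (-9/5) = -2/5.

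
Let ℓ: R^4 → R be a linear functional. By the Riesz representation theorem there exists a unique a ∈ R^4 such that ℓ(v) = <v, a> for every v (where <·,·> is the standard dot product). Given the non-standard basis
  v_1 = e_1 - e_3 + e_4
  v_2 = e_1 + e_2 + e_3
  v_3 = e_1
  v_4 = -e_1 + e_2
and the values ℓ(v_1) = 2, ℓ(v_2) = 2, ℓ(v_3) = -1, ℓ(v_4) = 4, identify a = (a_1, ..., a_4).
a = (-1, 3, 0, 3)

Write a = (a_1, ..., a_4) in the standard basis. For each basis vector v_i, ℓ(v_i) = <v_i, a> is a linear equation in the a_j's. Collect the n equations into a matrix system V a = ℓ, where row i of V is v_i (expressed in the standard basis). Since V is invertible (lower-triangular with 1s on the diagonal, up to permutation), solve by back-substitution:
  V =
[[1, 0, -1, 1],
 [1, 1, 1, 0],
 [1, 0, 0, 0],
 [-1, 1, 0, 0]]
  V a = (2, 2, -1, 4)
Solving gives a = (-1, 3, 0, 3).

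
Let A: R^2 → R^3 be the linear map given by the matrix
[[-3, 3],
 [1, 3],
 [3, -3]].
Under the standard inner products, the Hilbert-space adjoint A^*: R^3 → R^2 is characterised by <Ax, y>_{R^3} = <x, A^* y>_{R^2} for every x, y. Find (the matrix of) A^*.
A^* = A^T =
[[-3, 1, 3],
 [3, 3, -3]]

For real matrices with standard dot products, the defining identity <Ax, y> = <x, A^* y> gives (Ax)^T y = x^T (A^*) y, i.e. x^T A^T y = x^T (A^*) y. Since this holds for all x, y, we must have A^* = A^T. Therefore
A^* =
[[-3, 1, 3],
 [3, 3, -3]].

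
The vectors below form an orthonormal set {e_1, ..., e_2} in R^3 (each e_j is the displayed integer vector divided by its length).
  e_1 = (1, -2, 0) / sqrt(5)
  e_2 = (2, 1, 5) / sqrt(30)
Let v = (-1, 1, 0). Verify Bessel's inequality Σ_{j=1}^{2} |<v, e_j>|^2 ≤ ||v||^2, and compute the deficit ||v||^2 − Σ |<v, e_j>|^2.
Σ |<v, e_j>|^2 = 11/6; ||v||^2 = 2; deficit = 1/6

Write each e_j = u_j / sqrt(<u_j, u_j>) where u_j is the displayed integer vector. Then <v, e_j> = <v, u_j> / sqrt(<u_j, u_j>), so |<v, e_j>|^2 = <v, u_j>^2 / <u_j, u_j>.
Coefficients: <v, e_1> = -3/sqrt(5), <v, e_2> = -1/sqrt(30).
Square and sum: Σ |<v, e_j>|^2 = 11/6.
Compute ||v||^2 = v·v = 2.
Deficit = 2 − 11/6 = 1/6 ≥ 0, confirming Bessel's inequality. (The deficit equals ||v − Σ <v,e_j> e_j||^2, the squared distance from v to span{e_j}.)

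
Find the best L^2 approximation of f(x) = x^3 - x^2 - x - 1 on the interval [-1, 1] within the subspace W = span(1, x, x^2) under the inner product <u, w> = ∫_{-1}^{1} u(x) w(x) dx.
g(x) = -x^2 - 2*x/5 - 1

The best approximation g ∈ W is the orthogonal projection of f onto W. Writing g = a_0 + a_1 x + a_2 x^2, the coefficients solve the normal equations G · a = b where
  G_{ij} = <φ_i, φ_j> and b_i = <f, φ_i>, with φ_0 = 1, φ_1 = x, φ_2 = x^2.
G =
  [2, 0, 2/3]
  [0, 2/3, 0]
  [2/3, 0, 2/5],
b = (-8/3, -4/15, -16/15).
Solving gives a_0 = -1, a_1 = -2/5, a_2 = -1, so
  g(x) = -x^2 - 2*x/5 - 1.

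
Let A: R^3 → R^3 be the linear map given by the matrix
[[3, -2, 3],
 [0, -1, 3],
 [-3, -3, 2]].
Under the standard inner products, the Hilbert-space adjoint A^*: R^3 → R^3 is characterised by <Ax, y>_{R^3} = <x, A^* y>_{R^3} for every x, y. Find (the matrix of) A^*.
A^* = A^T =
[[3, 0, -3],
 [-2, -1, -3],
 [3, 3, 2]]

For real matrices with standard dot products, the defining identity <Ax, y> = <x, A^* y> gives (Ax)^T y = x^T (A^*) y, i.e. x^T A^T y = x^T (A^*) y. Since this holds for all x, y, we must have A^* = A^T. Therefore
A^* =
[[3, 0, -3],
 [-2, -1, -3],
 [3, 3, 2]].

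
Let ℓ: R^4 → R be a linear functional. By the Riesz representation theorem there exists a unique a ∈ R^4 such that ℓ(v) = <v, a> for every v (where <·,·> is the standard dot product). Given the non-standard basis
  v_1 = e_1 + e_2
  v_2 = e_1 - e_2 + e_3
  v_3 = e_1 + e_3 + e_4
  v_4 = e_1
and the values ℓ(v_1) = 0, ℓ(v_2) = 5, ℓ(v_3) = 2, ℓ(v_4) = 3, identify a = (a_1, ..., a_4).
a = (3, -3, -1, 0)

Write a = (a_1, ..., a_4) in the standard basis. For each basis vector v_i, ℓ(v_i) = <v_i, a> is a linear equation in the a_j's. Collect the n equations into a matrix system V a = ℓ, where row i of V is v_i (expressed in the standard basis). Since V is invertible (lower-triangular with 1s on the diagonal, up to permutation), solve by back-substitution:
  V =
[[1, 1, 0, 0],
 [1, -1, 1, 0],
 [1, 0, 1, 1],
 [1, 0, 0, 0]]
  V a = (0, 5, 2, 3)
Solving gives a = (3, -3, -1, 0).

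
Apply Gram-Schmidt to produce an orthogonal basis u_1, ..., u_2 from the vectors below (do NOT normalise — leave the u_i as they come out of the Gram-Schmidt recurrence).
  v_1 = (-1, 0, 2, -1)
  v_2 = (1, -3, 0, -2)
Orthogonal basis:
  u_1 = (-1, 0, 2, -1)
  u_2 = (7/6, -3, -1/3, -11/6)

Apply the Gram-Schmidt recurrence
  u_1 = v_1
  u_i = v_i − Σ_{j<i} ((v_i · u_j) / (u_j · u_j)) · u_j.

Step by step this gives:
  u_1 = (-1, 0, 2, -1)
  u_2 = (7/6, -3, -1/3, -11/6)

Orthogonality check:
  u_2 · u_1 = 0 (should be 0)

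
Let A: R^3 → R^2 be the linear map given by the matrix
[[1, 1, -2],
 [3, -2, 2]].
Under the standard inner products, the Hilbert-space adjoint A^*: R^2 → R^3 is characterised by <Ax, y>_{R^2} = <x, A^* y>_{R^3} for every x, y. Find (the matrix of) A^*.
A^* = A^T =
[[1, 3],
 [1, -2],
 [-2, 2]]

For real matrices with standard dot products, the defining identity <Ax, y> = <x, A^* y> gives (Ax)^T y = x^T (A^*) y, i.e. x^T A^T y = x^T (A^*) y. Since this holds for all x, y, we must have A^* = A^T. Therefore
A^* =
[[1, 3],
 [1, -2],
 [-2, 2]].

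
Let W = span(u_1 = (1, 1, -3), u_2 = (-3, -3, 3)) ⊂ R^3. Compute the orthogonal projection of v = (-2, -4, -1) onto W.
proj_W(v) = (-3, -3, -1)

Set up U = [u_1 | ... | u_2] ∈ R^(3×2). The projector onto W = col(U) is P = U (U^T U)^(-1) U^T.
Compute U^T U =
  [11, -15]
  [-15, 27],
and U^T v = (-3, 15).
Solve U^T U · c = U^T v for the coefficients: c = (2, 5/3). The projection is proj_W(v) = U c.
Check: (v - proj_W(v)) · u_1 = 0  (should be 0).
Check: (v - proj_W(v)) · u_2 = 0  (should be 0).
Result: proj_W(v) = (-3, -3, -1).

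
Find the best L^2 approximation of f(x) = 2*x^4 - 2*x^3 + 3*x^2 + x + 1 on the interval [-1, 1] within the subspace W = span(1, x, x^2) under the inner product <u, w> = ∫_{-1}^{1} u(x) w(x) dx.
g(x) = 33*x^2/7 - x/5 + 29/35

The best approximation g ∈ W is the orthogonal projection of f onto W. Writing g = a_0 + a_1 x + a_2 x^2, the coefficients solve the normal equations G · a = b where
  G_{ij} = <φ_i, φ_j> and b_i = <f, φ_i>, with φ_0 = 1, φ_1 = x, φ_2 = x^2.
G =
  [2, 0, 2/3]
  [0, 2/3, 0]
  [2/3, 0, 2/5],
b = (24/5, -2/15, 256/105).
Solving gives a_0 = 29/35, a_1 = -1/5, a_2 = 33/7, so
  g(x) = 33*x^2/7 - x/5 + 29/35.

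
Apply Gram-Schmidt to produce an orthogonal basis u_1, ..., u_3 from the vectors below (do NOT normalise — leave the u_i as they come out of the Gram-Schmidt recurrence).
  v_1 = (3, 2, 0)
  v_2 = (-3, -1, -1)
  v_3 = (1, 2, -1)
Orthogonal basis:
  u_1 = (3, 2, 0)
  u_2 = (-6/13, 9/13, -1)
  u_3 = (-1/11, 3/22, 3/22)

Apply the Gram-Schmidt recurrence
  u_1 = v_1
  u_i = v_i − Σ_{j<i} ((v_i · u_j) / (u_j · u_j)) · u_j.

Step by step this gives:
  u_1 = (3, 2, 0)
  u_2 = (-6/13, 9/13, -1)
  u_3 = (-1/11, 3/22, 3/22)

Orthogonality check:
  u_2 · u_1 = 0 (should be 0)
  u_3 · u_1 = 0 (should be 0)
  u_3 · u_2 = 0 (should be 0)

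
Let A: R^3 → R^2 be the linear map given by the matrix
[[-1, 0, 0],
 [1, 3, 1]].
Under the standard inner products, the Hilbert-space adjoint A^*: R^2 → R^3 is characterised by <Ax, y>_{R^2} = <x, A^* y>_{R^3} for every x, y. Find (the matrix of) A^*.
A^* = A^T =
[[-1, 1],
 [0, 3],
 [0, 1]]

For real matrices with standard dot products, the defining identity <Ax, y> = <x, A^* y> gives (Ax)^T y = x^T (A^*) y, i.e. x^T A^T y = x^T (A^*) y. Since this holds for all x, y, we must have A^* = A^T. Therefore
A^* =
[[-1, 1],
 [0, 3],
 [0, 1]].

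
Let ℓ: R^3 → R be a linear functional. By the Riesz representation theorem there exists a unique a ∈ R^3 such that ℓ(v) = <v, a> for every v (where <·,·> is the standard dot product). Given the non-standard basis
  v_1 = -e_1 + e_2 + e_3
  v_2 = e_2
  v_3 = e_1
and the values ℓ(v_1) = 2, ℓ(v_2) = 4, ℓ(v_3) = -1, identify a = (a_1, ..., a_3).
a = (-1, 4, -3)

Write a = (a_1, ..., a_3) in the standard basis. For each basis vector v_i, ℓ(v_i) = <v_i, a> is a linear equation in the a_j's. Collect the n equations into a matrix system V a = ℓ, where row i of V is v_i (expressed in the standard basis). Since V is invertible (lower-triangular with 1s on the diagonal, up to permutation), solve by back-substitution:
  V =
[[-1, 1, 1],
 [0, 1, 0],
 [1, 0, 0]]
  V a = (2, 4, -1)
Solving gives a = (-1, 4, -3).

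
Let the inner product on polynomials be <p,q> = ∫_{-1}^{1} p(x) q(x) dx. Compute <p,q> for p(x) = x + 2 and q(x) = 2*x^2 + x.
<p,q> = 10/3

Expand the product: p(x)·q(x) = 2*x^3 + 5*x^2 + 2*x.
∫_{-1}^{1} of each monomial x^k gives [2/(k+1) if k even, 0 if k odd]. Integrating term-by-term (or equivalently evaluating the antiderivative F(x) = x^4/2 + 5*x^3/3 + x^2 at the endpoints):
  F(1) − F(−1) = 19/6 − (-1/6) = 10/3.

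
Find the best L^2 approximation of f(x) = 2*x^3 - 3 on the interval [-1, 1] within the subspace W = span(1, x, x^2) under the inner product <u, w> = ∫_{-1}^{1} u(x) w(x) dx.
g(x) = 6*x/5 - 3

The best approximation g ∈ W is the orthogonal projection of f onto W. Writing g = a_0 + a_1 x + a_2 x^2, the coefficients solve the normal equations G · a = b where
  G_{ij} = <φ_i, φ_j> and b_i = <f, φ_i>, with φ_0 = 1, φ_1 = x, φ_2 = x^2.
G =
  [2, 0, 2/3]
  [0, 2/3, 0]
  [2/3, 0, 2/5],
b = (-6, 4/5, -2).
Solving gives a_0 = -3, a_1 = 6/5, a_2 = 0, so
  g(x) = 6*x/5 - 3.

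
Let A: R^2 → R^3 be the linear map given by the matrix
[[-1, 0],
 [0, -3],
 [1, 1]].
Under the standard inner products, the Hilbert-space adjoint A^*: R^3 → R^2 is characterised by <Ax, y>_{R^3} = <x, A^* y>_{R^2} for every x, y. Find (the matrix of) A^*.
A^* = A^T =
[[-1, 0, 1],
 [0, -3, 1]]

For real matrices with standard dot products, the defining identity <Ax, y> = <x, A^* y> gives (Ax)^T y = x^T (A^*) y, i.e. x^T A^T y = x^T (A^*) y. Since this holds for all x, y, we must have A^* = A^T. Therefore
A^* =
[[-1, 0, 1],
 [0, -3, 1]].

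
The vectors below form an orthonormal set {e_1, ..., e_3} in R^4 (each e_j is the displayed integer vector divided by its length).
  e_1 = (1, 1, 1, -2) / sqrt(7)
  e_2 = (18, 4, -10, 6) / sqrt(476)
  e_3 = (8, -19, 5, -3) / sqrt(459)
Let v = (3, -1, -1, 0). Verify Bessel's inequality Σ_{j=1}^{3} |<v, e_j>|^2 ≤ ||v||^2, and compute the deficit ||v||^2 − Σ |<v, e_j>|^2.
Σ |<v, e_j>|^2 = 293/27; ||v||^2 = 11; deficit = 4/27

Write each e_j = u_j / sqrt(<u_j, u_j>) where u_j is the displayed integer vector. Then <v, e_j> = <v, u_j> / sqrt(<u_j, u_j>), so |<v, e_j>|^2 = <v, u_j>^2 / <u_j, u_j>.
Coefficients: <v, e_1> = 1/sqrt(7), <v, e_2> = 60/sqrt(476), <v, e_3> = 38/sqrt(459).
Square and sum: Σ |<v, e_j>|^2 = 293/27.
Compute ||v||^2 = v·v = 11.
Deficit = 11 − 293/27 = 4/27 ≥ 0, confirming Bessel's inequality. (The deficit equals ||v − Σ <v,e_j> e_j||^2, the squared distance from v to span{e_j}.)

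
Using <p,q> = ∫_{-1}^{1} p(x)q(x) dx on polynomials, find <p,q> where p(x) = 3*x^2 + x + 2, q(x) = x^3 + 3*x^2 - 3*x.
<p,q> = 6

Expand the product: p(x)·q(x) = 3*x^5 + 10*x^4 - 4*x^3 + 3*x^2 - 6*x.
∫_{-1}^{1} of each monomial x^k gives [2/(k+1) if k even, 0 if k odd]. Integrating term-by-term (or equivalently evaluating the antiderivative F(x) = x^6/2 + 2*x^5 - x^4 + x^3 - 3*x^2 at the endpoints):
  F(1) − F(−1) = -1/2 − (-13/2) = 6.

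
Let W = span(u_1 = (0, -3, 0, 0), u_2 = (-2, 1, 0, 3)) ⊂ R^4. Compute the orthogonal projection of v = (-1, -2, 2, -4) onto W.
proj_W(v) = (20/13, -2, 0, -30/13)

Set up U = [u_1 | ... | u_2] ∈ R^(4×2). The projector onto W = col(U) is P = U (U^T U)^(-1) U^T.
Compute U^T U =
  [9, -3]
  [-3, 14],
and U^T v = (6, -12).
Solve U^T U · c = U^T v for the coefficients: c = (16/39, -10/13). The projection is proj_W(v) = U c.
Check: (v - proj_W(v)) · u_1 = 0  (should be 0).
Check: (v - proj_W(v)) · u_2 = 0  (should be 0).
Result: proj_W(v) = (20/13, -2, 0, -30/13).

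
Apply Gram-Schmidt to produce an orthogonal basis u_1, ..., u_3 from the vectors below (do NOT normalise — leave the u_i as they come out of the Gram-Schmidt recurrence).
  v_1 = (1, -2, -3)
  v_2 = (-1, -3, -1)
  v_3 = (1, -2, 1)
Orthogonal basis:
  u_1 = (1, -2, -3)
  u_2 = (-11/7, -13/7, 5/7)
  u_3 = (14/9, -8/9, 10/9)

Apply the Gram-Schmidt recurrence
  u_1 = v_1
  u_i = v_i − Σ_{j<i} ((v_i · u_j) / (u_j · u_j)) · u_j.

Step by step this gives:
  u_1 = (1, -2, -3)
  u_2 = (-11/7, -13/7, 5/7)
  u_3 = (14/9, -8/9, 10/9)

Orthogonality check:
  u_2 · u_1 = 0 (should be 0)
  u_3 · u_1 = 0 (should be 0)
  u_3 · u_2 = 0 (should be 0)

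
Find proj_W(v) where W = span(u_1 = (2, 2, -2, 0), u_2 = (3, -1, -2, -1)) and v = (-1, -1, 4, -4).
proj_W(v) = (-48/29, -72/29, 54/29, -6/29)

Set up U = [u_1 | ... | u_2] ∈ R^(4×2). The projector onto W = col(U) is P = U (U^T U)^(-1) U^T.
Compute U^T U =
  [12, 8]
  [8, 15],
and U^T v = (-12, -6).
Solve U^T U · c = U^T v for the coefficients: c = (-33/29, 6/29). The projection is proj_W(v) = U c.
Check: (v - proj_W(v)) · u_1 = 0  (should be 0).
Check: (v - proj_W(v)) · u_2 = 0  (should be 0).
Result: proj_W(v) = (-48/29, -72/29, 54/29, -6/29).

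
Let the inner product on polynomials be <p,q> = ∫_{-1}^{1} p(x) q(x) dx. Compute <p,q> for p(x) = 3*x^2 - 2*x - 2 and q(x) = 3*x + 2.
<p,q> = -8

Expand the product: p(x)·q(x) = 9*x^3 - 10*x - 4.
∫_{-1}^{1} of each monomial x^k gives [2/(k+1) if k even, 0 if k odd]. Integrating term-by-term (or equivalently evaluating the antiderivative F(x) = 9*x^4/4 - 5*x^2 - 4*x at the endpoints):
  F(1) − F(−1) = -27/4 − (5/4) = -8.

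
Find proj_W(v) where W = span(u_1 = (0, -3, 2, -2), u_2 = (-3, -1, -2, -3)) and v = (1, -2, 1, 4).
proj_W(v) = (255/122, 5/61, 110/61, 205/122)

Set up U = [u_1 | ... | u_2] ∈ R^(4×2). The projector onto W = col(U) is P = U (U^T U)^(-1) U^T.
Compute U^T U =
  [17, 5]
  [5, 23],
and U^T v = (0, -15).
Solve U^T U · c = U^T v for the coefficients: c = (25/122, -85/122). The projection is proj_W(v) = U c.
Check: (v - proj_W(v)) · u_1 = 0  (should be 0).
Check: (v - proj_W(v)) · u_2 = 0  (should be 0).
Result: proj_W(v) = (255/122, 5/61, 110/61, 205/122).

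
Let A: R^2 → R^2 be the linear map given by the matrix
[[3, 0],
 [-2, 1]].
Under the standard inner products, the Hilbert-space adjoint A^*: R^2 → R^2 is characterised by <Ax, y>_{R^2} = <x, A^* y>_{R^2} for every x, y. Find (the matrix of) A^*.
A^* = A^T =
[[3, -2],
 [0, 1]]

For real matrices with standard dot products, the defining identity <Ax, y> = <x, A^* y> gives (Ax)^T y = x^T (A^*) y, i.e. x^T A^T y = x^T (A^*) y. Since this holds for all x, y, we must have A^* = A^T. Therefore
A^* =
[[3, -2],
 [0, 1]].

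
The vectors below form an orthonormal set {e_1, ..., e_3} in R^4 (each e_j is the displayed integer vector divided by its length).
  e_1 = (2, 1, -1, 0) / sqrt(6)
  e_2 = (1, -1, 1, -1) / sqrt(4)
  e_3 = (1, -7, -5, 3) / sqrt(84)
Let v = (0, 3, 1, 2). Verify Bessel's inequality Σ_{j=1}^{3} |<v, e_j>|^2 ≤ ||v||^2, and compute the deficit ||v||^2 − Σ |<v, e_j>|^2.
Σ |<v, e_j>|^2 = 66/7; ||v||^2 = 14; deficit = 32/7

Write each e_j = u_j / sqrt(<u_j, u_j>) where u_j is the displayed integer vector. Then <v, e_j> = <v, u_j> / sqrt(<u_j, u_j>), so |<v, e_j>|^2 = <v, u_j>^2 / <u_j, u_j>.
Coefficients: <v, e_1> = 2/sqrt(6), <v, e_2> = -4/sqrt(4), <v, e_3> = -20/sqrt(84).
Square and sum: Σ |<v, e_j>|^2 = 66/7.
Compute ||v||^2 = v·v = 14.
Deficit = 14 − 66/7 = 32/7 ≥ 0, confirming Bessel's inequality. (The deficit equals ||v − Σ <v,e_j> e_j||^2, the squared distance from v to span{e_j}.)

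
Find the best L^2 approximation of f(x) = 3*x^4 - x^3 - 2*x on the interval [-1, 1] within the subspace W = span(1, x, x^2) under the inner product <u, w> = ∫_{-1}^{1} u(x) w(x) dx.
g(x) = 18*x^2/7 - 13*x/5 - 9/35

The best approximation g ∈ W is the orthogonal projection of f onto W. Writing g = a_0 + a_1 x + a_2 x^2, the coefficients solve the normal equations G · a = b where
  G_{ij} = <φ_i, φ_j> and b_i = <f, φ_i>, with φ_0 = 1, φ_1 = x, φ_2 = x^2.
G =
  [2, 0, 2/3]
  [0, 2/3, 0]
  [2/3, 0, 2/5],
b = (6/5, -26/15, 6/7).
Solving gives a_0 = -9/35, a_1 = -13/5, a_2 = 18/7, so
  g(x) = 18*x^2/7 - 13*x/5 - 9/35.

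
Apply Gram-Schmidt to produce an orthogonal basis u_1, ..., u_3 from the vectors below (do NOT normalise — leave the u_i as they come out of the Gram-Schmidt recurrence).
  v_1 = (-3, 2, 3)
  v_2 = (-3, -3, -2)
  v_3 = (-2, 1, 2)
Orthogonal basis:
  u_1 = (-3, 2, 3)
  u_2 = (-75/22, -30/11, -35/22)
  u_3 = (1/19, -3/19, 3/19)

Apply the Gram-Schmidt recurrence
  u_1 = v_1
  u_i = v_i − Σ_{j<i} ((v_i · u_j) / (u_j · u_j)) · u_j.

Step by step this gives:
  u_1 = (-3, 2, 3)
  u_2 = (-75/22, -30/11, -35/22)
  u_3 = (1/19, -3/19, 3/19)

Orthogonality check:
  u_2 · u_1 = 0 (should be 0)
  u_3 · u_1 = 0 (should be 0)
  u_3 · u_2 = 0 (should be 0)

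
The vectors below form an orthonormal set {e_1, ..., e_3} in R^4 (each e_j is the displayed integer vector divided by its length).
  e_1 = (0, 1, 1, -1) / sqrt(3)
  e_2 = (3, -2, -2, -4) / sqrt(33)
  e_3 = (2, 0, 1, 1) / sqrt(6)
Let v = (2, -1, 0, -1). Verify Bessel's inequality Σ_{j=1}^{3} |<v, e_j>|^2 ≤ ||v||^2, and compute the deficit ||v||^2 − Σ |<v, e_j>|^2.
Σ |<v, e_j>|^2 = 129/22; ||v||^2 = 6; deficit = 3/22

Write each e_j = u_j / sqrt(<u_j, u_j>) where u_j is the displayed integer vector. Then <v, e_j> = <v, u_j> / sqrt(<u_j, u_j>), so |<v, e_j>|^2 = <v, u_j>^2 / <u_j, u_j>.
Coefficients: <v, e_1> = 0/sqrt(3), <v, e_2> = 12/sqrt(33), <v, e_3> = 3/sqrt(6).
Square and sum: Σ |<v, e_j>|^2 = 129/22.
Compute ||v||^2 = v·v = 6.
Deficit = 6 − 129/22 = 3/22 ≥ 0, confirming Bessel's inequality. (The deficit equals ||v − Σ <v,e_j> e_j||^2, the squared distance from v to span{e_j}.)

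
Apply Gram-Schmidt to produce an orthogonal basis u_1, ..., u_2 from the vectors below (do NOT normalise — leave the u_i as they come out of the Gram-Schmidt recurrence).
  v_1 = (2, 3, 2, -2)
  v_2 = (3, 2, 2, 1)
Orthogonal basis:
  u_1 = (2, 3, 2, -2)
  u_2 = (5/3, 0, 2/3, 7/3)

Apply the Gram-Schmidt recurrence
  u_1 = v_1
  u_i = v_i − Σ_{j<i} ((v_i · u_j) / (u_j · u_j)) · u_j.

Step by step this gives:
  u_1 = (2, 3, 2, -2)
  u_2 = (5/3, 0, 2/3, 7/3)

Orthogonality check:
  u_2 · u_1 = 0 (should be 0)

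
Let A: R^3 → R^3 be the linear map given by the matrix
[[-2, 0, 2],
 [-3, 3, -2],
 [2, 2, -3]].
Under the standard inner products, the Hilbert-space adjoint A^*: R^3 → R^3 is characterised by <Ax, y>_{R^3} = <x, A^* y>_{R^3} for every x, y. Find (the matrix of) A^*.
A^* = A^T =
[[-2, -3, 2],
 [0, 3, 2],
 [2, -2, -3]]

For real matrices with standard dot products, the defining identity <Ax, y> = <x, A^* y> gives (Ax)^T y = x^T (A^*) y, i.e. x^T A^T y = x^T (A^*) y. Since this holds for all x, y, we must have A^* = A^T. Therefore
A^* =
[[-2, -3, 2],
 [0, 3, 2],
 [2, -2, -3]].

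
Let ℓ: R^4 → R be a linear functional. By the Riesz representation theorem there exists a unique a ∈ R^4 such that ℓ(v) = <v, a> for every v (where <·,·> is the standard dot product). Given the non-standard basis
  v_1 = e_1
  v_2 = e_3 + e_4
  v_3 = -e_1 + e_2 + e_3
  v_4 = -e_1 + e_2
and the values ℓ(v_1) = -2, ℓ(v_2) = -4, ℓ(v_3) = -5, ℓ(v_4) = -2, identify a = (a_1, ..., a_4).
a = (-2, -4, -3, -1)

Write a = (a_1, ..., a_4) in the standard basis. For each basis vector v_i, ℓ(v_i) = <v_i, a> is a linear equation in the a_j's. Collect the n equations into a matrix system V a = ℓ, where row i of V is v_i (expressed in the standard basis). Since V is invertible (lower-triangular with 1s on the diagonal, up to permutation), solve by back-substitution:
  V =
[[1, 0, 0, 0],
 [0, 0, 1, 1],
 [-1, 1, 1, 0],
 [-1, 1, 0, 0]]
  V a = (-2, -4, -5, -2)
Solving gives a = (-2, -4, -3, -1).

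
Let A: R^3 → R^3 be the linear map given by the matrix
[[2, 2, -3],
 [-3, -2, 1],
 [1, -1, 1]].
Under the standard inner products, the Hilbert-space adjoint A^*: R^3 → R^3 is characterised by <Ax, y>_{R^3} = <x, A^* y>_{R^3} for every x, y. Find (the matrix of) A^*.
A^* = A^T =
[[2, -3, 1],
 [2, -2, -1],
 [-3, 1, 1]]

For real matrices with standard dot products, the defining identity <Ax, y> = <x, A^* y> gives (Ax)^T y = x^T (A^*) y, i.e. x^T A^T y = x^T (A^*) y. Since this holds for all x, y, we must have A^* = A^T. Therefore
A^* =
[[2, -3, 1],
 [2, -2, -1],
 [-3, 1, 1]].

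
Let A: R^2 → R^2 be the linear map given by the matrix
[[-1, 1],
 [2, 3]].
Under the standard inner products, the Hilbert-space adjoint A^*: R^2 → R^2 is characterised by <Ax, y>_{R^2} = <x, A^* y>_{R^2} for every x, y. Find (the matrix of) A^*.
A^* = A^T =
[[-1, 2],
 [1, 3]]

For real matrices with standard dot products, the defining identity <Ax, y> = <x, A^* y> gives (Ax)^T y = x^T (A^*) y, i.e. x^T A^T y = x^T (A^*) y. Since this holds for all x, y, we must have A^* = A^T. Therefore
A^* =
[[-1, 2],
 [1, 3]].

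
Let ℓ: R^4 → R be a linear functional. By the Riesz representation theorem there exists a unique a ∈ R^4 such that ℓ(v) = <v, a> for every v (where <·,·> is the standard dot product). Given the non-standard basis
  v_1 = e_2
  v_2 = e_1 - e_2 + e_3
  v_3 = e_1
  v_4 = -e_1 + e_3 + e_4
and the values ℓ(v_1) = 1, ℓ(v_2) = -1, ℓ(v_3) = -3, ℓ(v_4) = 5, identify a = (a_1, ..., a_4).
a = (-3, 1, 3, -1)

Write a = (a_1, ..., a_4) in the standard basis. For each basis vector v_i, ℓ(v_i) = <v_i, a> is a linear equation in the a_j's. Collect the n equations into a matrix system V a = ℓ, where row i of V is v_i (expressed in the standard basis). Since V is invertible (lower-triangular with 1s on the diagonal, up to permutation), solve by back-substitution:
  V =
[[0, 1, 0, 0],
 [1, -1, 1, 0],
 [1, 0, 0, 0],
 [-1, 0, 1, 1]]
  V a = (1, -1, -3, 5)
Solving gives a = (-3, 1, 3, -1).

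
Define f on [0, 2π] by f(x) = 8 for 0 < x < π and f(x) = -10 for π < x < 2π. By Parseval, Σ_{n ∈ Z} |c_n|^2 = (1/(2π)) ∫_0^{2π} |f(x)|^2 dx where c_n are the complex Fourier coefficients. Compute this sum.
Σ |c_n|^2 = 82

Parseval equates the L^2 energy of f (normalised by 1/(2π)) with the ℓ^2 sum of its Fourier coefficients: (1/(2π)) ∫_0^{2π} |f|^2 = Σ |c_n|^2.
Compute the left side: (1/(2π)) [∫_0^π 8^2 dx + ∫_π^{2π} (-10)^2 dx] = (1/(2π)) · (64π + 100π) = (64 + 100)/2 = 82.
So Σ_{n ∈ Z} |c_n|^2 = 82.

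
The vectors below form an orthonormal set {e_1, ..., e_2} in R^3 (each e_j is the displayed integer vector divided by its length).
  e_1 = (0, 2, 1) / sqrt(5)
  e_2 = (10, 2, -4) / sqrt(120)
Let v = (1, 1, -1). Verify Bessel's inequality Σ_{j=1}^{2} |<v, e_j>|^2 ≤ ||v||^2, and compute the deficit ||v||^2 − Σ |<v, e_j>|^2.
Σ |<v, e_j>|^2 = 7/3; ||v||^2 = 3; deficit = 2/3

Write each e_j = u_j / sqrt(<u_j, u_j>) where u_j is the displayed integer vector. Then <v, e_j> = <v, u_j> / sqrt(<u_j, u_j>), so |<v, e_j>|^2 = <v, u_j>^2 / <u_j, u_j>.
Coefficients: <v, e_1> = 1/sqrt(5), <v, e_2> = 16/sqrt(120).
Square and sum: Σ |<v, e_j>|^2 = 7/3.
Compute ||v||^2 = v·v = 3.
Deficit = 3 − 7/3 = 2/3 ≥ 0, confirming Bessel's inequality. (The deficit equals ||v − Σ <v,e_j> e_j||^2, the squared distance from v to span{e_j}.)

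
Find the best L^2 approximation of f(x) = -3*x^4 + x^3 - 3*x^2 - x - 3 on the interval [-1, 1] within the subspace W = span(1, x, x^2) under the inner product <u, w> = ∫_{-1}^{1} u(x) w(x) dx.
g(x) = -39*x^2/7 - 2*x/5 - 96/35

The best approximation g ∈ W is the orthogonal projection of f onto W. Writing g = a_0 + a_1 x + a_2 x^2, the coefficients solve the normal equations G · a = b where
  G_{ij} = <φ_i, φ_j> and b_i = <f, φ_i>, with φ_0 = 1, φ_1 = x, φ_2 = x^2.
G =
  [2, 0, 2/3]
  [0, 2/3, 0]
  [2/3, 0, 2/5],
b = (-46/5, -4/15, -142/35).
Solving gives a_0 = -96/35, a_1 = -2/5, a_2 = -39/7, so
  g(x) = -39*x^2/7 - 2*x/5 - 96/35.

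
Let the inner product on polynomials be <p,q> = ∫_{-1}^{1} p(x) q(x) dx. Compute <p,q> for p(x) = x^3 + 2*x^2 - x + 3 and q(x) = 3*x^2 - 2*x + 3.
<p,q> = 464/15

Expand the product: p(x)·q(x) = 3*x^5 + 4*x^4 - 4*x^3 + 17*x^2 - 9*x + 9.
∫_{-1}^{1} of each monomial x^k gives [2/(k+1) if k even, 0 if k odd]. Integrating term-by-term (or equivalently evaluating the antiderivative F(x) = x^6/2 + 4*x^5/5 - x^4 + 17*x^3/3 - 9*x^2/2 + 9*x at the endpoints):
  F(1) − F(−1) = 157/15 − (-307/15) = 464/15.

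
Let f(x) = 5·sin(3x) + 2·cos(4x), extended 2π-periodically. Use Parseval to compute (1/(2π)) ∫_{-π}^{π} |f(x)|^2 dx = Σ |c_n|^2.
Σ |c_n|^2 = 29/2

Expand |f|^2 and use orthogonality of {sin(nx), cos(mx)} on [-π, π]:
  ∫_{-π}^{π} sin(nx)^2 dx = π, ∫ cos(mx)^2 dx = π, and cross terms integrate to 0.
So ∫_{-π}^{π} f(x)^2 dx = 5^2 · π + 2^2 · π = (25 + 4)π.
Divide by 2π: (25 + 4)/2 = 29/2.
By Parseval, this equals Σ |c_n|^2.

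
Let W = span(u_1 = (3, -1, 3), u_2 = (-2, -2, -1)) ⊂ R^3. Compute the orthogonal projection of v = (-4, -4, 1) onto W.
proj_W(v) = (-160/61, -280/61, -35/61)

Set up U = [u_1 | ... | u_2] ∈ R^(3×2). The projector onto W = col(U) is P = U (U^T U)^(-1) U^T.
Compute U^T U =
  [19, -7]
  [-7, 9],
and U^T v = (-5, 15).
Solve U^T U · c = U^T v for the coefficients: c = (30/61, 125/61). The projection is proj_W(v) = U c.
Check: (v - proj_W(v)) · u_1 = 0  (should be 0).
Check: (v - proj_W(v)) · u_2 = 0  (should be 0).
Result: proj_W(v) = (-160/61, -280/61, -35/61).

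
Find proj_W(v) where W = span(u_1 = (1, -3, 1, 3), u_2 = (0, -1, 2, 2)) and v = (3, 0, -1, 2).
proj_W(v) = (50/59, -102/59, -46/59, 54/59)

Set up U = [u_1 | ... | u_2] ∈ R^(4×2). The projector onto W = col(U) is P = U (U^T U)^(-1) U^T.
Compute U^T U =
  [20, 11]
  [11, 9],
and U^T v = (8, 2).
Solve U^T U · c = U^T v for the coefficients: c = (50/59, -48/59). The projection is proj_W(v) = U c.
Check: (v - proj_W(v)) · u_1 = 0  (should be 0).
Check: (v - proj_W(v)) · u_2 = 0  (should be 0).
Result: proj_W(v) = (50/59, -102/59, -46/59, 54/59).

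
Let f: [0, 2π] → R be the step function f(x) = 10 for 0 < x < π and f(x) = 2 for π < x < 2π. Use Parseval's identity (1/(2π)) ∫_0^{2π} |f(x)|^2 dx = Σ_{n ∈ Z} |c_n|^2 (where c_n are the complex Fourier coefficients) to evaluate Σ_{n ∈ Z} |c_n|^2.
Σ |c_n|^2 = 52

Parseval equates the L^2 energy of f (normalised by 1/(2π)) with the ℓ^2 sum of its Fourier coefficients: (1/(2π)) ∫_0^{2π} |f|^2 = Σ |c_n|^2.
Compute the left side: (1/(2π)) [∫_0^π 10^2 dx + ∫_π^{2π} 2^2 dx] = (1/(2π)) · (100π + 4π) = (100 + 4)/2 = 52.
So Σ_{n ∈ Z} |c_n|^2 = 52.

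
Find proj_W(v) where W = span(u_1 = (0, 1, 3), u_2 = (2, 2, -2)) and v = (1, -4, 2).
proj_W(v) = (-23/13, -25/13, 17/13)

Set up U = [u_1 | ... | u_2] ∈ R^(3×2). The projector onto W = col(U) is P = U (U^T U)^(-1) U^T.
Compute U^T U =
  [10, -4]
  [-4, 12],
and U^T v = (2, -10).
Solve U^T U · c = U^T v for the coefficients: c = (-2/13, -23/26). The projection is proj_W(v) = U c.
Check: (v - proj_W(v)) · u_1 = 0  (should be 0).
Check: (v - proj_W(v)) · u_2 = 0  (should be 0).
Result: proj_W(v) = (-23/13, -25/13, 17/13).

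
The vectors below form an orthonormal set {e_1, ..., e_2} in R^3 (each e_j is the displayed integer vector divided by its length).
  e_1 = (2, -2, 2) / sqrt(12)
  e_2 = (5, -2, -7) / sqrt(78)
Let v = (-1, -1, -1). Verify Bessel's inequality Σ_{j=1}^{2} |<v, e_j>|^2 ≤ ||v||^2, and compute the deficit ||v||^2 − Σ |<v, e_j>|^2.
Σ |<v, e_j>|^2 = 7/13; ||v||^2 = 3; deficit = 32/13

Write each e_j = u_j / sqrt(<u_j, u_j>) where u_j is the displayed integer vector. Then <v, e_j> = <v, u_j> / sqrt(<u_j, u_j>), so |<v, e_j>|^2 = <v, u_j>^2 / <u_j, u_j>.
Coefficients: <v, e_1> = -2/sqrt(12), <v, e_2> = 4/sqrt(78).
Square and sum: Σ |<v, e_j>|^2 = 7/13.
Compute ||v||^2 = v·v = 3.
Deficit = 3 − 7/13 = 32/13 ≥ 0, confirming Bessel's inequality. (The deficit equals ||v − Σ <v,e_j> e_j||^2, the squared distance from v to span{e_j}.)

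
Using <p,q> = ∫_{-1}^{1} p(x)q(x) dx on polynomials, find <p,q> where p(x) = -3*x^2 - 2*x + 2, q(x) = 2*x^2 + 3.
<p,q> = 94/15

Expand the product: p(x)·q(x) = -6*x^4 - 4*x^3 - 5*x^2 - 6*x + 6.
∫_{-1}^{1} of each monomial x^k gives [2/(k+1) if k even, 0 if k odd]. Integrating term-by-term (or equivalently evaluating the antiderivative F(x) = -6*x^5/5 - x^4 - 5*x^3/3 - 3*x^2 + 6*x at the endpoints):
  F(1) − F(−1) = -13/15 − (-107/15) = 94/15.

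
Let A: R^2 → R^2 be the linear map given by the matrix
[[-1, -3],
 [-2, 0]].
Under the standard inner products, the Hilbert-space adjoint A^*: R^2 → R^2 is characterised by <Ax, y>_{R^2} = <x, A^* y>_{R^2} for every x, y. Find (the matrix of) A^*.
A^* = A^T =
[[-1, -2],
 [-3, 0]]

For real matrices with standard dot products, the defining identity <Ax, y> = <x, A^* y> gives (Ax)^T y = x^T (A^*) y, i.e. x^T A^T y = x^T (A^*) y. Since this holds for all x, y, we must have A^* = A^T. Therefore
A^* =
[[-1, -2],
 [-3, 0]].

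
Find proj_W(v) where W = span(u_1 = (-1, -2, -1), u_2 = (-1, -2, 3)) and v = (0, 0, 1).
proj_W(v) = (0, 0, 1)

Set up U = [u_1 | ... | u_2] ∈ R^(3×2). The projector onto W = col(U) is P = U (U^T U)^(-1) U^T.
Compute U^T U =
  [6, 2]
  [2, 14],
and U^T v = (-1, 3).
Solve U^T U · c = U^T v for the coefficients: c = (-1/4, 1/4). The projection is proj_W(v) = U c.
Check: (v - proj_W(v)) · u_1 = 0  (should be 0).
Check: (v - proj_W(v)) · u_2 = 0  (should be 0).
Result: proj_W(v) = (0, 0, 1).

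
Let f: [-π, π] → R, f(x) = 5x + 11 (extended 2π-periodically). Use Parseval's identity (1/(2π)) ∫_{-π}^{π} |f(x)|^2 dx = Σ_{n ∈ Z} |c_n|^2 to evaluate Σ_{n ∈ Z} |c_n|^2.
Σ |c_n|^2 = 25π^2/3 + 121

Expand and integrate term by term over [-π, π]:
  ∫ (5x)^2 dx = 25·(2π^3/3); ∫ 2·5·(11)·x dx = 0 (odd integrand); ∫ 11^2 dx = 121·2π.
So (1/(2π)) ∫_{-π}^{π} (5x + 11)^2 dx = 25π^2/3 + 121 = 25π^2/3 + 121.
Parseval ⇒ Σ |c_n|^2 = 25π^2/3 + 121.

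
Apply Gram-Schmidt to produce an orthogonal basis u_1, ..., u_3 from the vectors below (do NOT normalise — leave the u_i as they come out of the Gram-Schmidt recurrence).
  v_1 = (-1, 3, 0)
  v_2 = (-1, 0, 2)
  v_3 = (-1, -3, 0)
Orthogonal basis:
  u_1 = (-1, 3, 0)
  u_2 = (-9/10, -3/10, 2)
  u_3 = (-72/49, -24/49, -36/49)

Apply the Gram-Schmidt recurrence
  u_1 = v_1
  u_i = v_i − Σ_{j<i} ((v_i · u_j) / (u_j · u_j)) · u_j.

Step by step this gives:
  u_1 = (-1, 3, 0)
  u_2 = (-9/10, -3/10, 2)
  u_3 = (-72/49, -24/49, -36/49)

Orthogonality check:
  u_2 · u_1 = 0 (should be 0)
  u_3 · u_1 = 0 (should be 0)
  u_3 · u_2 = 0 (should be 0)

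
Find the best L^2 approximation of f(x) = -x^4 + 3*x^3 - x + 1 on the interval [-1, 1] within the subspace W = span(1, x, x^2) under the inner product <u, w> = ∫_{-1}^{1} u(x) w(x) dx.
g(x) = -6*x^2/7 + 4*x/5 + 38/35

The best approximation g ∈ W is the orthogonal projection of f onto W. Writing g = a_0 + a_1 x + a_2 x^2, the coefficients solve the normal equations G · a = b where
  G_{ij} = <φ_i, φ_j> and b_i = <f, φ_i>, with φ_0 = 1, φ_1 = x, φ_2 = x^2.
G =
  [2, 0, 2/3]
  [0, 2/3, 0]
  [2/3, 0, 2/5],
b = (8/5, 8/15, 8/21).
Solving gives a_0 = 38/35, a_1 = 4/5, a_2 = -6/7, so
  g(x) = -6*x^2/7 + 4*x/5 + 38/35.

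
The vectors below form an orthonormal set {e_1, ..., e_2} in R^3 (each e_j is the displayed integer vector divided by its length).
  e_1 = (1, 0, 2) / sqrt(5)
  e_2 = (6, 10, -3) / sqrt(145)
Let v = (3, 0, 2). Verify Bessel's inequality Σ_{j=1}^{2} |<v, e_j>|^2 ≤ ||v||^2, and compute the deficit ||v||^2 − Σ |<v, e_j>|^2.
Σ |<v, e_j>|^2 = 313/29; ||v||^2 = 13; deficit = 64/29

Write each e_j = u_j / sqrt(<u_j, u_j>) where u_j is the displayed integer vector. Then <v, e_j> = <v, u_j> / sqrt(<u_j, u_j>), so |<v, e_j>|^2 = <v, u_j>^2 / <u_j, u_j>.
Coefficients: <v, e_1> = 7/sqrt(5), <v, e_2> = 12/sqrt(145).
Square and sum: Σ |<v, e_j>|^2 = 313/29.
Compute ||v||^2 = v·v = 13.
Deficit = 13 − 313/29 = 64/29 ≥ 0, confirming Bessel's inequality. (The deficit equals ||v − Σ <v,e_j> e_j||^2, the squared distance from v to span{e_j}.)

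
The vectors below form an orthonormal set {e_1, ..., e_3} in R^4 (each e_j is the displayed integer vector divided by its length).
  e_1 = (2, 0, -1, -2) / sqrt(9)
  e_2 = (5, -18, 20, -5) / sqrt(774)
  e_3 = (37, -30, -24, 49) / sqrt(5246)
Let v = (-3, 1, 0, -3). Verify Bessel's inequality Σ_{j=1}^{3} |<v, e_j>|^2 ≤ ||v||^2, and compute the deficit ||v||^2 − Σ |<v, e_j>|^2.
Σ |<v, e_j>|^2 = 990/61; ||v||^2 = 19; deficit = 169/61

Write each e_j = u_j / sqrt(<u_j, u_j>) where u_j is the displayed integer vector. Then <v, e_j> = <v, u_j> / sqrt(<u_j, u_j>), so |<v, e_j>|^2 = <v, u_j>^2 / <u_j, u_j>.
Coefficients: <v, e_1> = 0/sqrt(9), <v, e_2> = -18/sqrt(774), <v, e_3> = -288/sqrt(5246).
Square and sum: Σ |<v, e_j>|^2 = 990/61.
Compute ||v||^2 = v·v = 19.
Deficit = 19 − 990/61 = 169/61 ≥ 0, confirming Bessel's inequality. (The deficit equals ||v − Σ <v,e_j> e_j||^2, the squared distance from v to span{e_j}.)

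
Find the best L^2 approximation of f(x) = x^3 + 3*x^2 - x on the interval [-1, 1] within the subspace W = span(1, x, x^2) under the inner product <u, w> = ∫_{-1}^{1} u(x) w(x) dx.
g(x) = 3*x^2 - 2*x/5

The best approximation g ∈ W is the orthogonal projection of f onto W. Writing g = a_0 + a_1 x + a_2 x^2, the coefficients solve the normal equations G · a = b where
  G_{ij} = <φ_i, φ_j> and b_i = <f, φ_i>, with φ_0 = 1, φ_1 = x, φ_2 = x^2.
G =
  [2, 0, 2/3]
  [0, 2/3, 0]
  [2/3, 0, 2/5],
b = (2, -4/15, 6/5).
Solving gives a_0 = 0, a_1 = -2/5, a_2 = 3, so
  g(x) = 3*x^2 - 2*x/5.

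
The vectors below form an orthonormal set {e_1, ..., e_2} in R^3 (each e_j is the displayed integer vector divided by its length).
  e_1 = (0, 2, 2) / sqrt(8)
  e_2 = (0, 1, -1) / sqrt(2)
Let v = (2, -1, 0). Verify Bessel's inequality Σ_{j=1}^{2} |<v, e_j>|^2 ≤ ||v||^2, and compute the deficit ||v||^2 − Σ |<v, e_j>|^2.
Σ |<v, e_j>|^2 = 1; ||v||^2 = 5; deficit = 4

Write each e_j = u_j / sqrt(<u_j, u_j>) where u_j is the displayed integer vector. Then <v, e_j> = <v, u_j> / sqrt(<u_j, u_j>), so |<v, e_j>|^2 = <v, u_j>^2 / <u_j, u_j>.
Coefficients: <v, e_1> = -2/sqrt(8), <v, e_2> = -1/sqrt(2).
Square and sum: Σ |<v, e_j>|^2 = 1.
Compute ||v||^2 = v·v = 5.
Deficit = 5 − 1 = 4 ≥ 0, confirming Bessel's inequality. (The deficit equals ||v − Σ <v,e_j> e_j||^2, the squared distance from v to span{e_j}.)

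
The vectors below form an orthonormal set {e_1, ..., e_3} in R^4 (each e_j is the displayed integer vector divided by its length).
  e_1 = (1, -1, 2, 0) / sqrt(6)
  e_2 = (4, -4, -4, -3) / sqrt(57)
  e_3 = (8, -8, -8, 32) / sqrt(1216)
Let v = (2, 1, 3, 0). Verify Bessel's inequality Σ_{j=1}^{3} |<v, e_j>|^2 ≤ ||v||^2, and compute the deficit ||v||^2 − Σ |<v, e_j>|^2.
Σ |<v, e_j>|^2 = 19/2; ||v||^2 = 14; deficit = 9/2

Write each e_j = u_j / sqrt(<u_j, u_j>) where u_j is the displayed integer vector. Then <v, e_j> = <v, u_j> / sqrt(<u_j, u_j>), so |<v, e_j>|^2 = <v, u_j>^2 / <u_j, u_j>.
Coefficients: <v, e_1> = 7/sqrt(6), <v, e_2> = -8/sqrt(57), <v, e_3> = -16/sqrt(1216).
Square and sum: Σ |<v, e_j>|^2 = 19/2.
Compute ||v||^2 = v·v = 14.
Deficit = 14 − 19/2 = 9/2 ≥ 0, confirming Bessel's inequality. (The deficit equals ||v − Σ <v,e_j> e_j||^2, the squared distance from v to span{e_j}.)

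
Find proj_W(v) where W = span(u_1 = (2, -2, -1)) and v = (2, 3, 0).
proj_W(v) = (-4/9, 4/9, 2/9)

Set up U = [u_1 | ... | u_1] ∈ R^(3×1). The projector onto W = col(U) is P = U (U^T U)^(-1) U^T.
Compute U^T U =
  [9],
and U^T v = (-2).
Solve U^T U · c = U^T v for the coefficients: c = (-2/9). The projection is proj_W(v) = U c.
Check: (v - proj_W(v)) · u_1 = 0  (should be 0).
Result: proj_W(v) = (-4/9, 4/9, 2/9).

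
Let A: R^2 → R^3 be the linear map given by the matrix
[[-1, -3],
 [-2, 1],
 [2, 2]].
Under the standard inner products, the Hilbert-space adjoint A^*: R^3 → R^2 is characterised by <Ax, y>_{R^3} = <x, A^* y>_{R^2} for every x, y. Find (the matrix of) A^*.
A^* = A^T =
[[-1, -2, 2],
 [-3, 1, 2]]

For real matrices with standard dot products, the defining identity <Ax, y> = <x, A^* y> gives (Ax)^T y = x^T (A^*) y, i.e. x^T A^T y = x^T (A^*) y. Since this holds for all x, y, we must have A^* = A^T. Therefore
A^* =
[[-1, -2, 2],
 [-3, 1, 2]].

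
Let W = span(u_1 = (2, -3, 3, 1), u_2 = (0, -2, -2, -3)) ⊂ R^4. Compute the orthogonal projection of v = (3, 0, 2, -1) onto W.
proj_W(v) = (184/191, -286/191, 266/191, 77/191)

Set up U = [u_1 | ... | u_2] ∈ R^(4×2). The projector onto W = col(U) is P = U (U^T U)^(-1) U^T.
Compute U^T U =
  [23, -3]
  [-3, 17],
and U^T v = (11, -1).
Solve U^T U · c = U^T v for the coefficients: c = (92/191, 5/191). The projection is proj_W(v) = U c.
Check: (v - proj_W(v)) · u_1 = 0  (should be 0).
Check: (v - proj_W(v)) · u_2 = 0  (should be 0).
Result: proj_W(v) = (184/191, -286/191, 266/191, 77/191).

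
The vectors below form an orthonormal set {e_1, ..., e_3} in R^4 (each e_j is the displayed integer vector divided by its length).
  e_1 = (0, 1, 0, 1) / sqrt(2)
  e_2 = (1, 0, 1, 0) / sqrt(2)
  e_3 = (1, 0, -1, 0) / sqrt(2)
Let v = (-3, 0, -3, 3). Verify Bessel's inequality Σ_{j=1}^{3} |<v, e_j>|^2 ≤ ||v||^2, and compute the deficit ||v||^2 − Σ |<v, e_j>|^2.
Σ |<v, e_j>|^2 = 45/2; ||v||^2 = 27; deficit = 9/2

Write each e_j = u_j / sqrt(<u_j, u_j>) where u_j is the displayed integer vector. Then <v, e_j> = <v, u_j> / sqrt(<u_j, u_j>), so |<v, e_j>|^2 = <v, u_j>^2 / <u_j, u_j>.
Coefficients: <v, e_1> = 3/sqrt(2), <v, e_2> = -6/sqrt(2), <v, e_3> = 0/sqrt(2).
Square and sum: Σ |<v, e_j>|^2 = 45/2.
Compute ||v||^2 = v·v = 27.
Deficit = 27 − 45/2 = 9/2 ≥ 0, confirming Bessel's inequality. (The deficit equals ||v − Σ <v,e_j> e_j||^2, the squared distance from v to span{e_j}.)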